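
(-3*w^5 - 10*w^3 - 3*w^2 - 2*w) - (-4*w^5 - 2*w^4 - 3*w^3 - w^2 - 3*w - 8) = w^5 + 2*w^4 - 7*w^3 - 2*w^2 + w + 8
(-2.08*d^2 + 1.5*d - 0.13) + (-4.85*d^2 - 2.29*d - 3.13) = -6.93*d^2 - 0.79*d - 3.26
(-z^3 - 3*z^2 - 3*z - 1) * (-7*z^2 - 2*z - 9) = 7*z^5 + 23*z^4 + 36*z^3 + 40*z^2 + 29*z + 9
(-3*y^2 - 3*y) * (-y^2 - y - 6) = 3*y^4 + 6*y^3 + 21*y^2 + 18*y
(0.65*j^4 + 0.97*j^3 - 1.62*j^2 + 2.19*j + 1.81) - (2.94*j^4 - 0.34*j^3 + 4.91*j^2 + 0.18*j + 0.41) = -2.29*j^4 + 1.31*j^3 - 6.53*j^2 + 2.01*j + 1.4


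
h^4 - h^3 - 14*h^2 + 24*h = h*(h - 3)*(h - 2)*(h + 4)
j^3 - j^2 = j^2*(j - 1)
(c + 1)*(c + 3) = c^2 + 4*c + 3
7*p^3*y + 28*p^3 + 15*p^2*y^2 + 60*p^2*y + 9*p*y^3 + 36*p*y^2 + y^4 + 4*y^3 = (p + y)^2*(7*p + y)*(y + 4)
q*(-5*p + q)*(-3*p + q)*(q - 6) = 15*p^2*q^2 - 90*p^2*q - 8*p*q^3 + 48*p*q^2 + q^4 - 6*q^3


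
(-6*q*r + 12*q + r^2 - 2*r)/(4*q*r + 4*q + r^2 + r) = (-6*q*r + 12*q + r^2 - 2*r)/(4*q*r + 4*q + r^2 + r)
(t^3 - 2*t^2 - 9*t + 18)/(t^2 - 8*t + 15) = (t^2 + t - 6)/(t - 5)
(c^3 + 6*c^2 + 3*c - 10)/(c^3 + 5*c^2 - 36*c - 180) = (c^2 + c - 2)/(c^2 - 36)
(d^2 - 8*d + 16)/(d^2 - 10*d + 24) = (d - 4)/(d - 6)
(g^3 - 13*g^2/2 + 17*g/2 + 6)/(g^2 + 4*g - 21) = (g^2 - 7*g/2 - 2)/(g + 7)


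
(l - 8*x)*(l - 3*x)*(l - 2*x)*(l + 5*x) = l^4 - 8*l^3*x - 19*l^2*x^2 + 182*l*x^3 - 240*x^4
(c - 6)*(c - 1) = c^2 - 7*c + 6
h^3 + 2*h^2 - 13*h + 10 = (h - 2)*(h - 1)*(h + 5)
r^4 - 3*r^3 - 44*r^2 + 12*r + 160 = (r - 8)*(r - 2)*(r + 2)*(r + 5)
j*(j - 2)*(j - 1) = j^3 - 3*j^2 + 2*j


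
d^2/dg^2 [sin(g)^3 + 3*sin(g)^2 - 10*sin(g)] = -9*sin(g)^3 - 12*sin(g)^2 + 16*sin(g) + 6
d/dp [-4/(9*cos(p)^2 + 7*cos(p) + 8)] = -4*(18*cos(p) + 7)*sin(p)/(9*cos(p)^2 + 7*cos(p) + 8)^2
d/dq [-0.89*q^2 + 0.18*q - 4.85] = 0.18 - 1.78*q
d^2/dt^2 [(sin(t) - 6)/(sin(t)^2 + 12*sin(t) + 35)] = (-sin(t)^5 + 36*sin(t)^4 + 428*sin(t)^3 + 408*sin(t)^2 - 4387*sin(t) - 2148)/(sin(t)^2 + 12*sin(t) + 35)^3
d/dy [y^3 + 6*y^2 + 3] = 3*y*(y + 4)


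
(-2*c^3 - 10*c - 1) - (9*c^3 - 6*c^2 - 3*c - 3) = -11*c^3 + 6*c^2 - 7*c + 2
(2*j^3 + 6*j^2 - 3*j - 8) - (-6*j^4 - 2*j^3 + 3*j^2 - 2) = 6*j^4 + 4*j^3 + 3*j^2 - 3*j - 6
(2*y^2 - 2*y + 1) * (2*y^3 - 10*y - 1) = 4*y^5 - 4*y^4 - 18*y^3 + 18*y^2 - 8*y - 1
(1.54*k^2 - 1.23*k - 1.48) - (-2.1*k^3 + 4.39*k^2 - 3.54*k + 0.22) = 2.1*k^3 - 2.85*k^2 + 2.31*k - 1.7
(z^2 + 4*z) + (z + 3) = z^2 + 5*z + 3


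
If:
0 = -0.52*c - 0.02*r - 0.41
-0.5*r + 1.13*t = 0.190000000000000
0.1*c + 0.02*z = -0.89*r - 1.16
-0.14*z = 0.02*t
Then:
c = -0.74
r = -1.22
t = -0.37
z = 0.05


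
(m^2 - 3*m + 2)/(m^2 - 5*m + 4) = (m - 2)/(m - 4)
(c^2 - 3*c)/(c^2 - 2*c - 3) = c/(c + 1)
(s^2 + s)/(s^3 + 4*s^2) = (s + 1)/(s*(s + 4))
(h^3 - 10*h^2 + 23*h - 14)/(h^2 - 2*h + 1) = (h^2 - 9*h + 14)/(h - 1)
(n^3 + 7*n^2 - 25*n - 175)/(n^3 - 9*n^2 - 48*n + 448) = (n^2 - 25)/(n^2 - 16*n + 64)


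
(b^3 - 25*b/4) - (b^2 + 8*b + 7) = b^3 - b^2 - 57*b/4 - 7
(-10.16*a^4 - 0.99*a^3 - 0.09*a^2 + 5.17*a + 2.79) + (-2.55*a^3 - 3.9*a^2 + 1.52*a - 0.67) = -10.16*a^4 - 3.54*a^3 - 3.99*a^2 + 6.69*a + 2.12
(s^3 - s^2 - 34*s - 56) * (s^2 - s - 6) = s^5 - 2*s^4 - 39*s^3 - 16*s^2 + 260*s + 336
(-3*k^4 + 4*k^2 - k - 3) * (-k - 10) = 3*k^5 + 30*k^4 - 4*k^3 - 39*k^2 + 13*k + 30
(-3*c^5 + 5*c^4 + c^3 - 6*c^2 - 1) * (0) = 0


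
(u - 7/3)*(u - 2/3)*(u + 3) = u^3 - 67*u/9 + 14/3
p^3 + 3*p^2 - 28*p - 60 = (p - 5)*(p + 2)*(p + 6)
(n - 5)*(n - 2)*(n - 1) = n^3 - 8*n^2 + 17*n - 10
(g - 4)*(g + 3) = g^2 - g - 12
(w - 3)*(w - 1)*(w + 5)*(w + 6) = w^4 + 7*w^3 - 11*w^2 - 87*w + 90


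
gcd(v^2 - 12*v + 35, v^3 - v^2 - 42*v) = v - 7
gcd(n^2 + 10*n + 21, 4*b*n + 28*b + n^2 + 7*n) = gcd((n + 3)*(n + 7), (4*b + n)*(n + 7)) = n + 7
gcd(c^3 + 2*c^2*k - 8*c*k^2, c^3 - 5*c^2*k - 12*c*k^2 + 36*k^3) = c - 2*k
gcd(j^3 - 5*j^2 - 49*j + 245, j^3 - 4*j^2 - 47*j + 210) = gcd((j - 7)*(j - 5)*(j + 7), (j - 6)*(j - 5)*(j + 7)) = j^2 + 2*j - 35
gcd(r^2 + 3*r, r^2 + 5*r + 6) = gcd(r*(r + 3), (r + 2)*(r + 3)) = r + 3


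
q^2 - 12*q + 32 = (q - 8)*(q - 4)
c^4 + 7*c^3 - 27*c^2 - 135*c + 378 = (c - 3)^2*(c + 6)*(c + 7)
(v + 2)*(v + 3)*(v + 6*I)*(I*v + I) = I*v^4 - 6*v^3 + 6*I*v^3 - 36*v^2 + 11*I*v^2 - 66*v + 6*I*v - 36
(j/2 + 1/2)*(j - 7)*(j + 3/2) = j^3/2 - 9*j^2/4 - 8*j - 21/4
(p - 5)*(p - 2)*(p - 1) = p^3 - 8*p^2 + 17*p - 10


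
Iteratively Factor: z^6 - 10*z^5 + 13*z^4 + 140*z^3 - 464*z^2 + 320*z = (z - 4)*(z^5 - 6*z^4 - 11*z^3 + 96*z^2 - 80*z) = (z - 5)*(z - 4)*(z^4 - z^3 - 16*z^2 + 16*z) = (z - 5)*(z - 4)*(z - 1)*(z^3 - 16*z) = (z - 5)*(z - 4)*(z - 1)*(z + 4)*(z^2 - 4*z) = (z - 5)*(z - 4)^2*(z - 1)*(z + 4)*(z)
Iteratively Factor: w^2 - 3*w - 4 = (w + 1)*(w - 4)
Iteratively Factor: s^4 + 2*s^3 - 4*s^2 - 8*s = (s + 2)*(s^3 - 4*s) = (s - 2)*(s + 2)*(s^2 + 2*s) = s*(s - 2)*(s + 2)*(s + 2)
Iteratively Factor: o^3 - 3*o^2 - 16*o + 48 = (o - 3)*(o^2 - 16) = (o - 3)*(o + 4)*(o - 4)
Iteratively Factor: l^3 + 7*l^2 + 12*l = (l + 4)*(l^2 + 3*l) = l*(l + 4)*(l + 3)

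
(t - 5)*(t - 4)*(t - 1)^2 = t^4 - 11*t^3 + 39*t^2 - 49*t + 20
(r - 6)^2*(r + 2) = r^3 - 10*r^2 + 12*r + 72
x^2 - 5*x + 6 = (x - 3)*(x - 2)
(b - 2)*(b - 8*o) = b^2 - 8*b*o - 2*b + 16*o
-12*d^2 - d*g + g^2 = (-4*d + g)*(3*d + g)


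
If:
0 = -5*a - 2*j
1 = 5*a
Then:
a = 1/5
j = -1/2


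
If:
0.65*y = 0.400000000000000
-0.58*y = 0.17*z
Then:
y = 0.62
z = -2.10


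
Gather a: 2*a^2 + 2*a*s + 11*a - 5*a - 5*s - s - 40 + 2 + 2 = 2*a^2 + a*(2*s + 6) - 6*s - 36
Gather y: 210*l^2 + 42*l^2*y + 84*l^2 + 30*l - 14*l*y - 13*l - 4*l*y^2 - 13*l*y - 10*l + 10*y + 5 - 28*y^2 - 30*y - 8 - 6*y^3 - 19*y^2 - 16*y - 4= 294*l^2 + 7*l - 6*y^3 + y^2*(-4*l - 47) + y*(42*l^2 - 27*l - 36) - 7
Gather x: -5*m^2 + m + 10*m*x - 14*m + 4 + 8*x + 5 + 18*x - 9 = -5*m^2 - 13*m + x*(10*m + 26)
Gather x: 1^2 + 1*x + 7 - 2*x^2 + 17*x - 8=-2*x^2 + 18*x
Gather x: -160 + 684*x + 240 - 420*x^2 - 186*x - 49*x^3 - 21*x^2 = -49*x^3 - 441*x^2 + 498*x + 80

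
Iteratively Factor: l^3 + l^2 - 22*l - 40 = (l - 5)*(l^2 + 6*l + 8) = (l - 5)*(l + 4)*(l + 2)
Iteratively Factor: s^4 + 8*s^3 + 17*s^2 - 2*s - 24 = (s + 4)*(s^3 + 4*s^2 + s - 6) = (s + 3)*(s + 4)*(s^2 + s - 2) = (s + 2)*(s + 3)*(s + 4)*(s - 1)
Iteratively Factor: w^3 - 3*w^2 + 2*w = (w - 2)*(w^2 - w) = w*(w - 2)*(w - 1)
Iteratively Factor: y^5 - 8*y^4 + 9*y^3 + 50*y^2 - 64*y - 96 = (y - 4)*(y^4 - 4*y^3 - 7*y^2 + 22*y + 24) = (y - 4)*(y + 1)*(y^3 - 5*y^2 - 2*y + 24) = (y - 4)^2*(y + 1)*(y^2 - y - 6) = (y - 4)^2*(y + 1)*(y + 2)*(y - 3)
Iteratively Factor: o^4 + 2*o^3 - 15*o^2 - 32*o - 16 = (o - 4)*(o^3 + 6*o^2 + 9*o + 4) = (o - 4)*(o + 4)*(o^2 + 2*o + 1) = (o - 4)*(o + 1)*(o + 4)*(o + 1)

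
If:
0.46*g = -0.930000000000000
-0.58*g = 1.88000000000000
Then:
No Solution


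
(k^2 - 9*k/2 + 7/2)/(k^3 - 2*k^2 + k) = (k - 7/2)/(k*(k - 1))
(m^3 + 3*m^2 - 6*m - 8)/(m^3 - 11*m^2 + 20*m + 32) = (m^2 + 2*m - 8)/(m^2 - 12*m + 32)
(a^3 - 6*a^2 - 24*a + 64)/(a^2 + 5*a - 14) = (a^2 - 4*a - 32)/(a + 7)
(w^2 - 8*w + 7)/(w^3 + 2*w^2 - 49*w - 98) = (w - 1)/(w^2 + 9*w + 14)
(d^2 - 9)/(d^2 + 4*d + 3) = (d - 3)/(d + 1)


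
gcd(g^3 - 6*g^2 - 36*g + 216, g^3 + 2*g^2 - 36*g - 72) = g^2 - 36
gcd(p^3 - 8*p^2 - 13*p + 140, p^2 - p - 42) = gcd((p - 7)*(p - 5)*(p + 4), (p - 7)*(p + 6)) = p - 7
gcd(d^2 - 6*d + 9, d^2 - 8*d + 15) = d - 3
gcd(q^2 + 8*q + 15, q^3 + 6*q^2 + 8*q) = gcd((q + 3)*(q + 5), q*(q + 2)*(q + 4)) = 1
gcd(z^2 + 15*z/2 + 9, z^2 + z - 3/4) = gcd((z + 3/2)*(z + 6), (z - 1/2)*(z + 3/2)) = z + 3/2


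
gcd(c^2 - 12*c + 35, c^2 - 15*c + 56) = c - 7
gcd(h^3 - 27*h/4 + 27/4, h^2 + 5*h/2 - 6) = h - 3/2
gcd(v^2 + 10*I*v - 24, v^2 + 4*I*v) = v + 4*I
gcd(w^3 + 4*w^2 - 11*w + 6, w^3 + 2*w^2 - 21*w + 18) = w^2 + 5*w - 6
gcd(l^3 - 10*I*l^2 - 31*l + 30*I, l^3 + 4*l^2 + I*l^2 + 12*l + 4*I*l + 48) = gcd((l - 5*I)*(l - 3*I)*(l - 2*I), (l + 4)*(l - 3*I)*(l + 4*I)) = l - 3*I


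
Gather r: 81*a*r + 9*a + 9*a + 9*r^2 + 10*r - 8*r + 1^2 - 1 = 18*a + 9*r^2 + r*(81*a + 2)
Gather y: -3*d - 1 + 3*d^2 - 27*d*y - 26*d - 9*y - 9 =3*d^2 - 29*d + y*(-27*d - 9) - 10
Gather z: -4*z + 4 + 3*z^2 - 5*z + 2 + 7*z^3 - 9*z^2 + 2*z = 7*z^3 - 6*z^2 - 7*z + 6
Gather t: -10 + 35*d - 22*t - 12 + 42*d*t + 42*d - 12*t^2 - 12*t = 77*d - 12*t^2 + t*(42*d - 34) - 22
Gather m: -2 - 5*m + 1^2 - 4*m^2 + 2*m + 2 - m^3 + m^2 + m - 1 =-m^3 - 3*m^2 - 2*m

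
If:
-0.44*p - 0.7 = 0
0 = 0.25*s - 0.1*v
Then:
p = -1.59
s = 0.4*v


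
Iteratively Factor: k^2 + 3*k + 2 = (k + 2)*(k + 1)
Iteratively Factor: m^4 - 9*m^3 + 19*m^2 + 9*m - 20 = (m + 1)*(m^3 - 10*m^2 + 29*m - 20) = (m - 5)*(m + 1)*(m^2 - 5*m + 4) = (m - 5)*(m - 4)*(m + 1)*(m - 1)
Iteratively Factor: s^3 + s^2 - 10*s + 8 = (s - 1)*(s^2 + 2*s - 8) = (s - 1)*(s + 4)*(s - 2)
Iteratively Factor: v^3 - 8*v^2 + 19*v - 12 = (v - 1)*(v^2 - 7*v + 12) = (v - 4)*(v - 1)*(v - 3)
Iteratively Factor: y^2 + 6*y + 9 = (y + 3)*(y + 3)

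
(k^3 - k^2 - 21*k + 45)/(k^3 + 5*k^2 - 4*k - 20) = (k^2 - 6*k + 9)/(k^2 - 4)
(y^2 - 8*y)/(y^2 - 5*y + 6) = y*(y - 8)/(y^2 - 5*y + 6)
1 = 1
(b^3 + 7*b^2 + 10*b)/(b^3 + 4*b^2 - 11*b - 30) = b/(b - 3)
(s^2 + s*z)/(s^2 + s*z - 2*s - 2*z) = s/(s - 2)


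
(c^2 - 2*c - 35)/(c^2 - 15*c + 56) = (c + 5)/(c - 8)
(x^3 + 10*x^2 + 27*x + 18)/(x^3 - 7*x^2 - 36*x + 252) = (x^2 + 4*x + 3)/(x^2 - 13*x + 42)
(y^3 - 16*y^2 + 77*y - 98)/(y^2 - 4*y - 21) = (y^2 - 9*y + 14)/(y + 3)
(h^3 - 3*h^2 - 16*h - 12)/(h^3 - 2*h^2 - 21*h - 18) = (h + 2)/(h + 3)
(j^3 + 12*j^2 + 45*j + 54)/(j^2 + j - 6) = (j^2 + 9*j + 18)/(j - 2)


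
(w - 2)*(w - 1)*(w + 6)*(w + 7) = w^4 + 10*w^3 + 5*w^2 - 100*w + 84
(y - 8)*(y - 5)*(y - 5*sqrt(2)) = y^3 - 13*y^2 - 5*sqrt(2)*y^2 + 40*y + 65*sqrt(2)*y - 200*sqrt(2)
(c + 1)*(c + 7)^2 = c^3 + 15*c^2 + 63*c + 49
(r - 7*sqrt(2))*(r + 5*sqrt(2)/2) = r^2 - 9*sqrt(2)*r/2 - 35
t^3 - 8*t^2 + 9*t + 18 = (t - 6)*(t - 3)*(t + 1)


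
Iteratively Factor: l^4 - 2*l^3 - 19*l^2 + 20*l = (l - 5)*(l^3 + 3*l^2 - 4*l) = (l - 5)*(l - 1)*(l^2 + 4*l) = (l - 5)*(l - 1)*(l + 4)*(l)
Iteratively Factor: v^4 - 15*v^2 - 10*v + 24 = (v + 2)*(v^3 - 2*v^2 - 11*v + 12) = (v + 2)*(v + 3)*(v^2 - 5*v + 4) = (v - 4)*(v + 2)*(v + 3)*(v - 1)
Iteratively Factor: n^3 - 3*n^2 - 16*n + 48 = (n + 4)*(n^2 - 7*n + 12) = (n - 4)*(n + 4)*(n - 3)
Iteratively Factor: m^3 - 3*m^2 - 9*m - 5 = (m + 1)*(m^2 - 4*m - 5) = (m - 5)*(m + 1)*(m + 1)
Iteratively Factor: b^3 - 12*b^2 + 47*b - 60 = (b - 4)*(b^2 - 8*b + 15) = (b - 5)*(b - 4)*(b - 3)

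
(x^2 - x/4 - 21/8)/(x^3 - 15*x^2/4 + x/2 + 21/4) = (x + 3/2)/(x^2 - 2*x - 3)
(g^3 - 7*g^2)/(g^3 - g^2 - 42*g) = g/(g + 6)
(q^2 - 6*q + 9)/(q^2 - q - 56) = (-q^2 + 6*q - 9)/(-q^2 + q + 56)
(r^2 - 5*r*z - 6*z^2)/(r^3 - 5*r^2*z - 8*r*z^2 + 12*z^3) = (-r - z)/(-r^2 - r*z + 2*z^2)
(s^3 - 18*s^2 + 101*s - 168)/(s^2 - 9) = (s^2 - 15*s + 56)/(s + 3)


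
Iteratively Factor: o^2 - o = (o)*(o - 1)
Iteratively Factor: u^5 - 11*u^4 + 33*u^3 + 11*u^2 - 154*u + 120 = (u - 4)*(u^4 - 7*u^3 + 5*u^2 + 31*u - 30) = (u - 4)*(u - 1)*(u^3 - 6*u^2 - u + 30) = (u - 4)*(u - 3)*(u - 1)*(u^2 - 3*u - 10) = (u - 5)*(u - 4)*(u - 3)*(u - 1)*(u + 2)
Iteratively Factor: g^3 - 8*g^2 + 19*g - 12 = (g - 1)*(g^2 - 7*g + 12) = (g - 3)*(g - 1)*(g - 4)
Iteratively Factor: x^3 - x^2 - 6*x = (x)*(x^2 - x - 6) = x*(x - 3)*(x + 2)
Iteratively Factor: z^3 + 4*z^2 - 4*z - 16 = (z + 2)*(z^2 + 2*z - 8) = (z + 2)*(z + 4)*(z - 2)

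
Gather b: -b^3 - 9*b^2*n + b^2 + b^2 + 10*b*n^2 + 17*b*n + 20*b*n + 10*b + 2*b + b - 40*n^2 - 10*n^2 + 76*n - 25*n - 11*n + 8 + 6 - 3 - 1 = -b^3 + b^2*(2 - 9*n) + b*(10*n^2 + 37*n + 13) - 50*n^2 + 40*n + 10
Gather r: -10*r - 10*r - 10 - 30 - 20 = -20*r - 60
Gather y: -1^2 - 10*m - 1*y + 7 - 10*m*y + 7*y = -10*m + y*(6 - 10*m) + 6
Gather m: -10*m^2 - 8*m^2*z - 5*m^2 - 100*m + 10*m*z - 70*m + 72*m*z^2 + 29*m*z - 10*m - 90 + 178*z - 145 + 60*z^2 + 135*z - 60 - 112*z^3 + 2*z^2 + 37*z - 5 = m^2*(-8*z - 15) + m*(72*z^2 + 39*z - 180) - 112*z^3 + 62*z^2 + 350*z - 300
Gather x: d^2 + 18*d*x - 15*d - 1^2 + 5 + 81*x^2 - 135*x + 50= d^2 - 15*d + 81*x^2 + x*(18*d - 135) + 54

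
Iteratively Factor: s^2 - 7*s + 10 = (s - 2)*(s - 5)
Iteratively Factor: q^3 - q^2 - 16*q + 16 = (q - 4)*(q^2 + 3*q - 4) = (q - 4)*(q - 1)*(q + 4)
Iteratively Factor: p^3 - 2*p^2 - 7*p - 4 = (p + 1)*(p^2 - 3*p - 4) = (p - 4)*(p + 1)*(p + 1)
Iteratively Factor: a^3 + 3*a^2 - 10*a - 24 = (a + 2)*(a^2 + a - 12) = (a + 2)*(a + 4)*(a - 3)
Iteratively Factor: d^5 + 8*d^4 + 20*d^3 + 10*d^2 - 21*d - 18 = (d - 1)*(d^4 + 9*d^3 + 29*d^2 + 39*d + 18) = (d - 1)*(d + 3)*(d^3 + 6*d^2 + 11*d + 6) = (d - 1)*(d + 2)*(d + 3)*(d^2 + 4*d + 3) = (d - 1)*(d + 2)*(d + 3)^2*(d + 1)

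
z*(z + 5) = z^2 + 5*z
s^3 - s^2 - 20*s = s*(s - 5)*(s + 4)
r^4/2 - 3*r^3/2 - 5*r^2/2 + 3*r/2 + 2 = (r/2 + 1/2)*(r - 4)*(r - 1)*(r + 1)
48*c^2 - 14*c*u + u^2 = (-8*c + u)*(-6*c + u)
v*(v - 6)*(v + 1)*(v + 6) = v^4 + v^3 - 36*v^2 - 36*v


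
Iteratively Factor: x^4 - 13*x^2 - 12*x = (x)*(x^3 - 13*x - 12) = x*(x + 3)*(x^2 - 3*x - 4) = x*(x + 1)*(x + 3)*(x - 4)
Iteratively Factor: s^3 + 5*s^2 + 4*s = (s + 1)*(s^2 + 4*s) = s*(s + 1)*(s + 4)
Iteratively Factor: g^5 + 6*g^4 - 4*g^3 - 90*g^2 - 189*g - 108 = (g - 4)*(g^4 + 10*g^3 + 36*g^2 + 54*g + 27) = (g - 4)*(g + 3)*(g^3 + 7*g^2 + 15*g + 9) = (g - 4)*(g + 3)^2*(g^2 + 4*g + 3) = (g - 4)*(g + 1)*(g + 3)^2*(g + 3)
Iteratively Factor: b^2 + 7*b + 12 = (b + 3)*(b + 4)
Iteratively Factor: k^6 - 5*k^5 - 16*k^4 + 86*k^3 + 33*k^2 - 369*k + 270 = (k + 3)*(k^5 - 8*k^4 + 8*k^3 + 62*k^2 - 153*k + 90) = (k - 1)*(k + 3)*(k^4 - 7*k^3 + k^2 + 63*k - 90) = (k - 1)*(k + 3)^2*(k^3 - 10*k^2 + 31*k - 30) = (k - 3)*(k - 1)*(k + 3)^2*(k^2 - 7*k + 10) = (k - 3)*(k - 2)*(k - 1)*(k + 3)^2*(k - 5)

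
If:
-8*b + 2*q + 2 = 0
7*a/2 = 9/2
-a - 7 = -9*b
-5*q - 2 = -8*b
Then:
No Solution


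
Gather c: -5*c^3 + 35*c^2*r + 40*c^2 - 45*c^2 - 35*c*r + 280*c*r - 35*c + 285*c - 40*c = -5*c^3 + c^2*(35*r - 5) + c*(245*r + 210)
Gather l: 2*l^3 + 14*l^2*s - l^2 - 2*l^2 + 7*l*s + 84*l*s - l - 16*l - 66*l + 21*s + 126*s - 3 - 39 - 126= 2*l^3 + l^2*(14*s - 3) + l*(91*s - 83) + 147*s - 168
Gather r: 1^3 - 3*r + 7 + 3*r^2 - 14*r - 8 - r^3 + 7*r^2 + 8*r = -r^3 + 10*r^2 - 9*r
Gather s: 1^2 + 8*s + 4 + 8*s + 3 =16*s + 8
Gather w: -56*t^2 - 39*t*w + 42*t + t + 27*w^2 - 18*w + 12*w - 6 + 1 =-56*t^2 + 43*t + 27*w^2 + w*(-39*t - 6) - 5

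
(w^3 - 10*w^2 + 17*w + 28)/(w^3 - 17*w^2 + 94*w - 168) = (w + 1)/(w - 6)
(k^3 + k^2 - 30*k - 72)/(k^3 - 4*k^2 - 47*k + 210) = (k^2 + 7*k + 12)/(k^2 + 2*k - 35)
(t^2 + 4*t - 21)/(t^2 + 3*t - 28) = (t - 3)/(t - 4)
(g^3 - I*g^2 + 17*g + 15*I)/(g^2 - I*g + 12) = (g^2 - 4*I*g + 5)/(g - 4*I)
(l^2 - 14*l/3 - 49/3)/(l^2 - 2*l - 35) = (l + 7/3)/(l + 5)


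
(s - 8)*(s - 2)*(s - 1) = s^3 - 11*s^2 + 26*s - 16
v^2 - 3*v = v*(v - 3)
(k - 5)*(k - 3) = k^2 - 8*k + 15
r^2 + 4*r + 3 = (r + 1)*(r + 3)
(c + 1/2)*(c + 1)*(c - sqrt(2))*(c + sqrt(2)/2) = c^4 - sqrt(2)*c^3/2 + 3*c^3/2 - 3*sqrt(2)*c^2/4 - c^2/2 - 3*c/2 - sqrt(2)*c/4 - 1/2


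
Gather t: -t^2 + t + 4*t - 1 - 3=-t^2 + 5*t - 4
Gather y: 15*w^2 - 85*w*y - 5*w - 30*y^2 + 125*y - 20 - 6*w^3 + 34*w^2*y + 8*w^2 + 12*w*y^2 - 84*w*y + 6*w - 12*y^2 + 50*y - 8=-6*w^3 + 23*w^2 + w + y^2*(12*w - 42) + y*(34*w^2 - 169*w + 175) - 28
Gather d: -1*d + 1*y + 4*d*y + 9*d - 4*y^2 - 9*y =d*(4*y + 8) - 4*y^2 - 8*y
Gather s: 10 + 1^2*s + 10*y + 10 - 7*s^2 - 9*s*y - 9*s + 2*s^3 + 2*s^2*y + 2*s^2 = 2*s^3 + s^2*(2*y - 5) + s*(-9*y - 8) + 10*y + 20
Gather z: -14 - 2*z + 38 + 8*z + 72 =6*z + 96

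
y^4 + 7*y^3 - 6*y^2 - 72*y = y*(y - 3)*(y + 4)*(y + 6)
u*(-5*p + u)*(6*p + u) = -30*p^2*u + p*u^2 + u^3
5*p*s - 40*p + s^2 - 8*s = (5*p + s)*(s - 8)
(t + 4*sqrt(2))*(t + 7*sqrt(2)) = t^2 + 11*sqrt(2)*t + 56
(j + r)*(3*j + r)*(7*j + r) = 21*j^3 + 31*j^2*r + 11*j*r^2 + r^3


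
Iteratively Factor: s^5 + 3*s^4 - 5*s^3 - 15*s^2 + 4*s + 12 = (s - 1)*(s^4 + 4*s^3 - s^2 - 16*s - 12) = (s - 1)*(s + 1)*(s^3 + 3*s^2 - 4*s - 12) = (s - 1)*(s + 1)*(s + 3)*(s^2 - 4) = (s - 2)*(s - 1)*(s + 1)*(s + 3)*(s + 2)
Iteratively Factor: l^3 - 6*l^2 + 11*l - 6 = (l - 1)*(l^2 - 5*l + 6) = (l - 3)*(l - 1)*(l - 2)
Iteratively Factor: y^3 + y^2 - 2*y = (y - 1)*(y^2 + 2*y) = y*(y - 1)*(y + 2)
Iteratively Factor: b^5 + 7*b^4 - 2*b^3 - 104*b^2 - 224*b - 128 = (b + 4)*(b^4 + 3*b^3 - 14*b^2 - 48*b - 32) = (b - 4)*(b + 4)*(b^3 + 7*b^2 + 14*b + 8) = (b - 4)*(b + 4)^2*(b^2 + 3*b + 2) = (b - 4)*(b + 2)*(b + 4)^2*(b + 1)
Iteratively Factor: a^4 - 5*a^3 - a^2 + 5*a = (a + 1)*(a^3 - 6*a^2 + 5*a) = (a - 1)*(a + 1)*(a^2 - 5*a) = (a - 5)*(a - 1)*(a + 1)*(a)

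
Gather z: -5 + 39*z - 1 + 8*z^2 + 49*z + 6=8*z^2 + 88*z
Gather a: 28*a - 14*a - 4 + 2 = 14*a - 2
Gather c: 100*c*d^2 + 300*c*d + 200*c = c*(100*d^2 + 300*d + 200)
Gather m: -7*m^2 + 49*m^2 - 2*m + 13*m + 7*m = 42*m^2 + 18*m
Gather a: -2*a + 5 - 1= 4 - 2*a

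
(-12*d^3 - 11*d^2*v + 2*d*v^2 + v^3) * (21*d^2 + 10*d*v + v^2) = -252*d^5 - 351*d^4*v - 80*d^3*v^2 + 30*d^2*v^3 + 12*d*v^4 + v^5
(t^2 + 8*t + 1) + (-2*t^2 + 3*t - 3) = -t^2 + 11*t - 2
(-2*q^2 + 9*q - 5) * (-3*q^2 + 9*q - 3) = 6*q^4 - 45*q^3 + 102*q^2 - 72*q + 15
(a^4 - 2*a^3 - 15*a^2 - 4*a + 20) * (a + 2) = a^5 - 19*a^3 - 34*a^2 + 12*a + 40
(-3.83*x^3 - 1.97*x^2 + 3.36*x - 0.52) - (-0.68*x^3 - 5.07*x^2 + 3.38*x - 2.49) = -3.15*x^3 + 3.1*x^2 - 0.02*x + 1.97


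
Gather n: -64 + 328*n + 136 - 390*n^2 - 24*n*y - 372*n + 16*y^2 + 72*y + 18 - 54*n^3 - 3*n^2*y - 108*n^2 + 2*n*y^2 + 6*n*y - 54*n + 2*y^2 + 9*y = -54*n^3 + n^2*(-3*y - 498) + n*(2*y^2 - 18*y - 98) + 18*y^2 + 81*y + 90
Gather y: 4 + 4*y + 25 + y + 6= 5*y + 35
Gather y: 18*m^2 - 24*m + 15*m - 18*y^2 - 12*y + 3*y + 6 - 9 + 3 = 18*m^2 - 9*m - 18*y^2 - 9*y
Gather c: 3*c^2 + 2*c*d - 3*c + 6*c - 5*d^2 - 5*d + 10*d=3*c^2 + c*(2*d + 3) - 5*d^2 + 5*d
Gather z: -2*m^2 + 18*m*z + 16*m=-2*m^2 + 18*m*z + 16*m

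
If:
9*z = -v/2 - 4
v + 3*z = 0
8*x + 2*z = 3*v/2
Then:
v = 8/5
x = 13/30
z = -8/15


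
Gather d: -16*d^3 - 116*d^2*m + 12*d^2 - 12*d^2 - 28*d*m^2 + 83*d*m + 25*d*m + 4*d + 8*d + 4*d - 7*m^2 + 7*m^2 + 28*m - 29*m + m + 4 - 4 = -16*d^3 - 116*d^2*m + d*(-28*m^2 + 108*m + 16)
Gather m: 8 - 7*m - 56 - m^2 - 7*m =-m^2 - 14*m - 48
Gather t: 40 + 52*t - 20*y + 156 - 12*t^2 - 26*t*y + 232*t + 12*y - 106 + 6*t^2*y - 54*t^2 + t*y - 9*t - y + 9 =t^2*(6*y - 66) + t*(275 - 25*y) - 9*y + 99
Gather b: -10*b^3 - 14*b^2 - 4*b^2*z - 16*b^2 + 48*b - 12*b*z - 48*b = -10*b^3 + b^2*(-4*z - 30) - 12*b*z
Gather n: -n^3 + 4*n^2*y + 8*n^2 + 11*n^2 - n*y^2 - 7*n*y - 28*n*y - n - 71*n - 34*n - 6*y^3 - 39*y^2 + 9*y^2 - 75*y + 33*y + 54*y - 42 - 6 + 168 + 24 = -n^3 + n^2*(4*y + 19) + n*(-y^2 - 35*y - 106) - 6*y^3 - 30*y^2 + 12*y + 144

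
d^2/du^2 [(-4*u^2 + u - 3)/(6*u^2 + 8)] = (9*u^3 + 63*u^2 - 36*u - 28)/(27*u^6 + 108*u^4 + 144*u^2 + 64)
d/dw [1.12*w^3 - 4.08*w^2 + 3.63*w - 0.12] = 3.36*w^2 - 8.16*w + 3.63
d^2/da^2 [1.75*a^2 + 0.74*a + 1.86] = 3.50000000000000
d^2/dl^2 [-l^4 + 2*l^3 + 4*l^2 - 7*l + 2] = -12*l^2 + 12*l + 8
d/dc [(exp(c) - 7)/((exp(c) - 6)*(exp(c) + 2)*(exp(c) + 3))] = 2*(-exp(3*c) + 11*exp(2*c) - 7*exp(c) - 102)*exp(c)/(exp(6*c) - 2*exp(5*c) - 47*exp(4*c) - 24*exp(3*c) + 648*exp(2*c) + 1728*exp(c) + 1296)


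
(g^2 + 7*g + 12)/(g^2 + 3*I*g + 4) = (g^2 + 7*g + 12)/(g^2 + 3*I*g + 4)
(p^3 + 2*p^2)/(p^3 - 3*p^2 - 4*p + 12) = p^2/(p^2 - 5*p + 6)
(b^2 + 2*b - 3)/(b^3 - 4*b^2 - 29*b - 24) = (b - 1)/(b^2 - 7*b - 8)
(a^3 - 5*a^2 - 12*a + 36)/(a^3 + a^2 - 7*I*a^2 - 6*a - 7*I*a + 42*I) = (a - 6)/(a - 7*I)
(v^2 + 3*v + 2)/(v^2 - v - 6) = (v + 1)/(v - 3)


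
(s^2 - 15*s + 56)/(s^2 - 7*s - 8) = (s - 7)/(s + 1)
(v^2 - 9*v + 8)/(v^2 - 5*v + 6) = (v^2 - 9*v + 8)/(v^2 - 5*v + 6)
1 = 1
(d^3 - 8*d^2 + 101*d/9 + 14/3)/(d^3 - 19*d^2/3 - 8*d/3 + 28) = (d + 1/3)/(d + 2)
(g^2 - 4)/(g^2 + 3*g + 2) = (g - 2)/(g + 1)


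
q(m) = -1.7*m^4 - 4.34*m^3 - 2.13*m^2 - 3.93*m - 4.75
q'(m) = -6.8*m^3 - 13.02*m^2 - 4.26*m - 3.93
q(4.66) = -1310.17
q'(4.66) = -994.64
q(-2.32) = -2.15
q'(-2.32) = 20.79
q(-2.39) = -3.74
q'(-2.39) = 24.71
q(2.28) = -122.16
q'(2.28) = -161.92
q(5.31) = -2087.00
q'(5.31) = -1411.77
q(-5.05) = -585.93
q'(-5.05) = 561.30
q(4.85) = -1509.66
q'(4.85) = -1106.63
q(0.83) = -12.77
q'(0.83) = -20.32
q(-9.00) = -8131.75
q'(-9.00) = 3936.99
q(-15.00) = -71840.05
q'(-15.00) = 20080.47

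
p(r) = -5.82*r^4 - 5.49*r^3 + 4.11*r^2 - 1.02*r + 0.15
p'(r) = -23.28*r^3 - 16.47*r^2 + 8.22*r - 1.02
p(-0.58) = 2.54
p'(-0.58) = -6.79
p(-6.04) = -6379.91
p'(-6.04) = 4478.20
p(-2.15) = -48.46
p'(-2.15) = 136.54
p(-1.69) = -7.36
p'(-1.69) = 50.42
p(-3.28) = -432.18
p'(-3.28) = 616.32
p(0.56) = -0.67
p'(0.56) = -5.67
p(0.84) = -3.96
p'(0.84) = -19.53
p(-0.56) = 2.40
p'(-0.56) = -6.70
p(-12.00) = -110592.57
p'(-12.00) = 37756.50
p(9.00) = -41863.35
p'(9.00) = -18232.23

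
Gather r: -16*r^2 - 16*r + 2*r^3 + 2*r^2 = 2*r^3 - 14*r^2 - 16*r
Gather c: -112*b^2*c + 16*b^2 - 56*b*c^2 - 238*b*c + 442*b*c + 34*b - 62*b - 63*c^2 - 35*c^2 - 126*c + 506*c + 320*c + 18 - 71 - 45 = 16*b^2 - 28*b + c^2*(-56*b - 98) + c*(-112*b^2 + 204*b + 700) - 98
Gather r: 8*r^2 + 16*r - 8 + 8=8*r^2 + 16*r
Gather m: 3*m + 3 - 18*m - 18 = -15*m - 15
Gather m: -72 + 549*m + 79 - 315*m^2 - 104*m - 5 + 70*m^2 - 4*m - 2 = -245*m^2 + 441*m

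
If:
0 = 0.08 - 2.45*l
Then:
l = 0.03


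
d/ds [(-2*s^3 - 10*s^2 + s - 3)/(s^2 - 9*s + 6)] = (-2*s^4 + 36*s^3 + 53*s^2 - 114*s - 21)/(s^4 - 18*s^3 + 93*s^2 - 108*s + 36)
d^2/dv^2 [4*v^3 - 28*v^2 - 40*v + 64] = 24*v - 56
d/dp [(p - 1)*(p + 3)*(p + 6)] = 3*p^2 + 16*p + 9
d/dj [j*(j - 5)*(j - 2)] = 3*j^2 - 14*j + 10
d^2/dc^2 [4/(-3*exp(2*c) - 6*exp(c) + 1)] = 24*(-12*(exp(c) + 1)^2*exp(c) + (2*exp(c) + 1)*(3*exp(2*c) + 6*exp(c) - 1))*exp(c)/(3*exp(2*c) + 6*exp(c) - 1)^3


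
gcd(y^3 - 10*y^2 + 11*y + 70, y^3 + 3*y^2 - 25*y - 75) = y - 5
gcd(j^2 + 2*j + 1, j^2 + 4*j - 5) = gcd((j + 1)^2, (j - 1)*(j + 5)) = 1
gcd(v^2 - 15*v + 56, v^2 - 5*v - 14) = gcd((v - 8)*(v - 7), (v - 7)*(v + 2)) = v - 7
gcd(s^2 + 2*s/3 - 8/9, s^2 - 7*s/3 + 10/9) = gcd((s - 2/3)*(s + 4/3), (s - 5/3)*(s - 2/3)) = s - 2/3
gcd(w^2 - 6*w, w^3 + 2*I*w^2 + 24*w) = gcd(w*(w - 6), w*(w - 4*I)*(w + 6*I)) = w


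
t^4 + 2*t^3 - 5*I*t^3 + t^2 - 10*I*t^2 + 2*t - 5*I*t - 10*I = (t + 2)*(t - 5*I)*(t - I)*(t + I)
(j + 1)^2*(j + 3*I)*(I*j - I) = I*j^4 - 3*j^3 + I*j^3 - 3*j^2 - I*j^2 + 3*j - I*j + 3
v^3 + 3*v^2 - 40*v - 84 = (v - 6)*(v + 2)*(v + 7)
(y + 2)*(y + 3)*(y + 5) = y^3 + 10*y^2 + 31*y + 30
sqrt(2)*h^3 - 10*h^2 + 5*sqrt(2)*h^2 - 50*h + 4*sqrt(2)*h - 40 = (h + 4)*(h - 5*sqrt(2))*(sqrt(2)*h + sqrt(2))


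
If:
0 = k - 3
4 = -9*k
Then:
No Solution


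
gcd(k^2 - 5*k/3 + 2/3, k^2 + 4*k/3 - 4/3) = k - 2/3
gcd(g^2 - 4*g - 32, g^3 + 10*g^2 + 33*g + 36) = g + 4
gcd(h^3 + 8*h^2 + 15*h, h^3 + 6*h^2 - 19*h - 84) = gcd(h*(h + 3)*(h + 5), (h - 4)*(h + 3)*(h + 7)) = h + 3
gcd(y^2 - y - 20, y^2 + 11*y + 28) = y + 4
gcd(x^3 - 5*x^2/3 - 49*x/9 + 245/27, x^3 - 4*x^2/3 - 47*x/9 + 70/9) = x^2 + 2*x/3 - 35/9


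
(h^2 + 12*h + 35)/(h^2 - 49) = (h + 5)/(h - 7)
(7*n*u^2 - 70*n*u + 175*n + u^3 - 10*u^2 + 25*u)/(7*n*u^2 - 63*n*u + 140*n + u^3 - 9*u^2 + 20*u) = (u - 5)/(u - 4)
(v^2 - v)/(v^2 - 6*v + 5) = v/(v - 5)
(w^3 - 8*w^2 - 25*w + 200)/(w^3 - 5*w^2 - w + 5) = (w^2 - 3*w - 40)/(w^2 - 1)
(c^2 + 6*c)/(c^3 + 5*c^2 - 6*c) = 1/(c - 1)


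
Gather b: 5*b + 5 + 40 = 5*b + 45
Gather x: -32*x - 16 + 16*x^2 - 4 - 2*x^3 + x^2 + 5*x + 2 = -2*x^3 + 17*x^2 - 27*x - 18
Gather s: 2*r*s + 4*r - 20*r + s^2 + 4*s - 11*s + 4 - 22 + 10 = -16*r + s^2 + s*(2*r - 7) - 8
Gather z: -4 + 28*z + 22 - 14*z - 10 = 14*z + 8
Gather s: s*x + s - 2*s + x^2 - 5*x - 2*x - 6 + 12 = s*(x - 1) + x^2 - 7*x + 6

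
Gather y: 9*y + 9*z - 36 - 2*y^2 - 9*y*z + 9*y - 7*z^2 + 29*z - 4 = -2*y^2 + y*(18 - 9*z) - 7*z^2 + 38*z - 40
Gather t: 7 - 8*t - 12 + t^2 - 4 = t^2 - 8*t - 9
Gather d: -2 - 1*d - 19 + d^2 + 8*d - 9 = d^2 + 7*d - 30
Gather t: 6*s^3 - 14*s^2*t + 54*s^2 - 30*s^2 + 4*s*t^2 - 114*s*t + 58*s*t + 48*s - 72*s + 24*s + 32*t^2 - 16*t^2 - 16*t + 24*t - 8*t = 6*s^3 + 24*s^2 + t^2*(4*s + 16) + t*(-14*s^2 - 56*s)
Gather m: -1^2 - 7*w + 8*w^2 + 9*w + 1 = 8*w^2 + 2*w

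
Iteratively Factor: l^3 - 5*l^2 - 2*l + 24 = (l + 2)*(l^2 - 7*l + 12) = (l - 3)*(l + 2)*(l - 4)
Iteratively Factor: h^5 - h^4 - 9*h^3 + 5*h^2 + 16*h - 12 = (h + 2)*(h^4 - 3*h^3 - 3*h^2 + 11*h - 6) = (h + 2)^2*(h^3 - 5*h^2 + 7*h - 3) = (h - 1)*(h + 2)^2*(h^2 - 4*h + 3) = (h - 3)*(h - 1)*(h + 2)^2*(h - 1)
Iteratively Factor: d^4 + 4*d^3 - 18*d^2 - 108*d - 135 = (d - 5)*(d^3 + 9*d^2 + 27*d + 27) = (d - 5)*(d + 3)*(d^2 + 6*d + 9) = (d - 5)*(d + 3)^2*(d + 3)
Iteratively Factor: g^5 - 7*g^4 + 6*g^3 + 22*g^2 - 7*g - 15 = (g + 1)*(g^4 - 8*g^3 + 14*g^2 + 8*g - 15) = (g - 1)*(g + 1)*(g^3 - 7*g^2 + 7*g + 15) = (g - 5)*(g - 1)*(g + 1)*(g^2 - 2*g - 3) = (g - 5)*(g - 1)*(g + 1)^2*(g - 3)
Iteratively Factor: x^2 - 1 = (x + 1)*(x - 1)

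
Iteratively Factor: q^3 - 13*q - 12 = (q - 4)*(q^2 + 4*q + 3) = (q - 4)*(q + 1)*(q + 3)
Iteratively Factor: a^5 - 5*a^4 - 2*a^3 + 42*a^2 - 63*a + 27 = (a - 1)*(a^4 - 4*a^3 - 6*a^2 + 36*a - 27) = (a - 3)*(a - 1)*(a^3 - a^2 - 9*a + 9) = (a - 3)*(a - 1)^2*(a^2 - 9) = (a - 3)*(a - 1)^2*(a + 3)*(a - 3)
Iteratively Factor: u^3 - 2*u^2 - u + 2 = (u - 1)*(u^2 - u - 2) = (u - 1)*(u + 1)*(u - 2)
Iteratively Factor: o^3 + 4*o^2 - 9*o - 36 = (o + 3)*(o^2 + o - 12) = (o + 3)*(o + 4)*(o - 3)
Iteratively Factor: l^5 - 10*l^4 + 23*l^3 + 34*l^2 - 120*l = (l - 3)*(l^4 - 7*l^3 + 2*l^2 + 40*l) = (l - 4)*(l - 3)*(l^3 - 3*l^2 - 10*l) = (l - 5)*(l - 4)*(l - 3)*(l^2 + 2*l) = (l - 5)*(l - 4)*(l - 3)*(l + 2)*(l)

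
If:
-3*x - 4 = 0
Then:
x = -4/3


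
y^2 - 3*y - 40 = (y - 8)*(y + 5)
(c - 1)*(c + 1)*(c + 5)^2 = c^4 + 10*c^3 + 24*c^2 - 10*c - 25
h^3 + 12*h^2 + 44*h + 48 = (h + 2)*(h + 4)*(h + 6)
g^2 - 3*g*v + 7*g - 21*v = (g + 7)*(g - 3*v)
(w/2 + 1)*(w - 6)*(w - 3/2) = w^3/2 - 11*w^2/4 - 3*w + 9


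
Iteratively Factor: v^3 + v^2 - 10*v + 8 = (v + 4)*(v^2 - 3*v + 2) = (v - 1)*(v + 4)*(v - 2)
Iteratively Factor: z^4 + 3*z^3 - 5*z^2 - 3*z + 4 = (z - 1)*(z^3 + 4*z^2 - z - 4) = (z - 1)*(z + 1)*(z^2 + 3*z - 4) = (z - 1)*(z + 1)*(z + 4)*(z - 1)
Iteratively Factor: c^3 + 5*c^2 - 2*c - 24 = (c - 2)*(c^2 + 7*c + 12) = (c - 2)*(c + 4)*(c + 3)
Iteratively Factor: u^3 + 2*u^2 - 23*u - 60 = (u - 5)*(u^2 + 7*u + 12) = (u - 5)*(u + 4)*(u + 3)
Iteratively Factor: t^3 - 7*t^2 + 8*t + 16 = (t - 4)*(t^2 - 3*t - 4) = (t - 4)^2*(t + 1)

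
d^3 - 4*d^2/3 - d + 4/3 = (d - 4/3)*(d - 1)*(d + 1)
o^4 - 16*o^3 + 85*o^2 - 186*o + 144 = (o - 8)*(o - 3)^2*(o - 2)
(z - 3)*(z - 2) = z^2 - 5*z + 6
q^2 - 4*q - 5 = (q - 5)*(q + 1)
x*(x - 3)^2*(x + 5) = x^4 - x^3 - 21*x^2 + 45*x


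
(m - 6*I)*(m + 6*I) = m^2 + 36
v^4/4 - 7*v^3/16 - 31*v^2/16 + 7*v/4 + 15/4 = (v/4 + 1/2)*(v - 3)*(v - 2)*(v + 5/4)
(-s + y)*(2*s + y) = -2*s^2 + s*y + y^2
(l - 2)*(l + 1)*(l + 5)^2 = l^4 + 9*l^3 + 13*l^2 - 45*l - 50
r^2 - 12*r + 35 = (r - 7)*(r - 5)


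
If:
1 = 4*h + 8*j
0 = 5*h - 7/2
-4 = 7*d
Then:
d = -4/7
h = 7/10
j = -9/40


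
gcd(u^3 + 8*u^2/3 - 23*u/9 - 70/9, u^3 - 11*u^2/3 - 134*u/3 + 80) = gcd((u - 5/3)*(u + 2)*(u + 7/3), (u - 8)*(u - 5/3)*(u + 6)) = u - 5/3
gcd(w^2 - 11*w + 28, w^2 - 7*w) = w - 7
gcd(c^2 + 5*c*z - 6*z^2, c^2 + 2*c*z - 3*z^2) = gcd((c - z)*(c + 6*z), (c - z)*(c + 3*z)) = -c + z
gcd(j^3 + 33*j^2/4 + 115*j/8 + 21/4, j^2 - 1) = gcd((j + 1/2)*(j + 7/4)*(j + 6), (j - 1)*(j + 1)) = 1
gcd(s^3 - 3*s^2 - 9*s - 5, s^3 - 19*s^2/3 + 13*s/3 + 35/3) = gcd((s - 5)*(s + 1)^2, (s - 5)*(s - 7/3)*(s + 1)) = s^2 - 4*s - 5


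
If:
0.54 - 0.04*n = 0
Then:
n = 13.50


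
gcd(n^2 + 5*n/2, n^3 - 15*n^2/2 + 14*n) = n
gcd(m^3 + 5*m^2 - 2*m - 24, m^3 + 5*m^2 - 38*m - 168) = m + 4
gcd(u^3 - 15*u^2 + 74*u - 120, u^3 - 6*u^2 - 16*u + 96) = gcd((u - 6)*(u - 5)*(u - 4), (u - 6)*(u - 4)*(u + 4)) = u^2 - 10*u + 24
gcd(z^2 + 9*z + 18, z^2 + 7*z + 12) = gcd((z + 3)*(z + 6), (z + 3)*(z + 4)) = z + 3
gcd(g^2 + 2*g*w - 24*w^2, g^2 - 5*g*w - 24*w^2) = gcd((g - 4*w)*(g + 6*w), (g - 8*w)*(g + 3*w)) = 1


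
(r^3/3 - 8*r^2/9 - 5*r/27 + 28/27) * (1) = r^3/3 - 8*r^2/9 - 5*r/27 + 28/27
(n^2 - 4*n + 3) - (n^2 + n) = 3 - 5*n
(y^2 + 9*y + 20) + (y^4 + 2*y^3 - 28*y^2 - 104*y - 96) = y^4 + 2*y^3 - 27*y^2 - 95*y - 76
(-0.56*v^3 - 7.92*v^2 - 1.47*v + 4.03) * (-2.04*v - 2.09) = 1.1424*v^4 + 17.3272*v^3 + 19.5516*v^2 - 5.1489*v - 8.4227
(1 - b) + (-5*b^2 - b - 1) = -5*b^2 - 2*b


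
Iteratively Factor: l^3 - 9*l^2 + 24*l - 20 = (l - 2)*(l^2 - 7*l + 10) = (l - 2)^2*(l - 5)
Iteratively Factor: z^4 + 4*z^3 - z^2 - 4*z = (z)*(z^3 + 4*z^2 - z - 4) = z*(z + 1)*(z^2 + 3*z - 4) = z*(z - 1)*(z + 1)*(z + 4)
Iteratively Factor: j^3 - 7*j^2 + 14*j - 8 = (j - 1)*(j^2 - 6*j + 8) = (j - 2)*(j - 1)*(j - 4)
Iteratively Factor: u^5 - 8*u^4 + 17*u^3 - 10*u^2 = (u)*(u^4 - 8*u^3 + 17*u^2 - 10*u) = u*(u - 1)*(u^3 - 7*u^2 + 10*u) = u*(u - 5)*(u - 1)*(u^2 - 2*u) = u^2*(u - 5)*(u - 1)*(u - 2)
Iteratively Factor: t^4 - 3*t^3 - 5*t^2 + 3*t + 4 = (t - 1)*(t^3 - 2*t^2 - 7*t - 4) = (t - 4)*(t - 1)*(t^2 + 2*t + 1) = (t - 4)*(t - 1)*(t + 1)*(t + 1)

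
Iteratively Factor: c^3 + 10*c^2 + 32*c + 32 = (c + 2)*(c^2 + 8*c + 16) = (c + 2)*(c + 4)*(c + 4)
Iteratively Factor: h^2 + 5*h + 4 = (h + 4)*(h + 1)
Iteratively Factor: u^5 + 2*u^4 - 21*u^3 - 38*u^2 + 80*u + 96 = (u + 1)*(u^4 + u^3 - 22*u^2 - 16*u + 96) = (u - 4)*(u + 1)*(u^3 + 5*u^2 - 2*u - 24) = (u - 4)*(u + 1)*(u + 4)*(u^2 + u - 6) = (u - 4)*(u + 1)*(u + 3)*(u + 4)*(u - 2)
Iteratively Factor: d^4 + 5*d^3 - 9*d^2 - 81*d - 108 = (d + 3)*(d^3 + 2*d^2 - 15*d - 36) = (d + 3)^2*(d^2 - d - 12) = (d - 4)*(d + 3)^2*(d + 3)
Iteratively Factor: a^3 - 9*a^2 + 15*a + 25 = (a - 5)*(a^2 - 4*a - 5) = (a - 5)*(a + 1)*(a - 5)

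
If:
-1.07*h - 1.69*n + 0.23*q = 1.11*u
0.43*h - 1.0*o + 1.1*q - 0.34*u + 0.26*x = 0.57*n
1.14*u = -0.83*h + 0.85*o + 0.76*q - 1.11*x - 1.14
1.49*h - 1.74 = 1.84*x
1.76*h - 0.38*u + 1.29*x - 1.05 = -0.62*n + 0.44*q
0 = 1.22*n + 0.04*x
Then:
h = 0.73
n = 0.01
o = 0.56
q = 0.10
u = -0.70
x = -0.36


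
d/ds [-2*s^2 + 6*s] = 6 - 4*s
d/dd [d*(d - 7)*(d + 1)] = 3*d^2 - 12*d - 7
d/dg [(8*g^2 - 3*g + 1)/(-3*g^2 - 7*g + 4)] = 5*(-13*g^2 + 14*g - 1)/(9*g^4 + 42*g^3 + 25*g^2 - 56*g + 16)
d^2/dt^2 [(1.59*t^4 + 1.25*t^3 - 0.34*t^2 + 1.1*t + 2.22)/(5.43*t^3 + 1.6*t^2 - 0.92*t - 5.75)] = (-2.27373675443232e-13*t^7 - 17.7429240000001*t^6 + 515.88711*t^5 + 1221.271668*t^4 + 335.29362*t^3 + 1031.434308*t^2 + 704.96541*t + 10.485516)/(160.103007*t^9 + 141.52752*t^8 - 39.675924*t^7 - 552.476285*t^6 - 293.013744*t^5 + 132.25092*t^4 + 588.593437*t^3 + 144.0996*t^2 - 91.2525*t - 190.109375)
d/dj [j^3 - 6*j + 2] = 3*j^2 - 6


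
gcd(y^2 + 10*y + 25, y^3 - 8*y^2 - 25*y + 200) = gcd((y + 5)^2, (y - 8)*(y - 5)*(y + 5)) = y + 5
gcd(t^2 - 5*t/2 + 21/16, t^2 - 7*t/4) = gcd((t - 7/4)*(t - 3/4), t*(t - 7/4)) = t - 7/4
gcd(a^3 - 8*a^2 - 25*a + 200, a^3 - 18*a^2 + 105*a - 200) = a^2 - 13*a + 40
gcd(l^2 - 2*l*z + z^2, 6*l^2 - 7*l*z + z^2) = -l + z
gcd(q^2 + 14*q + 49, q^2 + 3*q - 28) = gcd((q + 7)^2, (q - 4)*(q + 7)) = q + 7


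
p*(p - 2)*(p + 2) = p^3 - 4*p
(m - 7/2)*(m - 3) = m^2 - 13*m/2 + 21/2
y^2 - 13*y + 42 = (y - 7)*(y - 6)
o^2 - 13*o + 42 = (o - 7)*(o - 6)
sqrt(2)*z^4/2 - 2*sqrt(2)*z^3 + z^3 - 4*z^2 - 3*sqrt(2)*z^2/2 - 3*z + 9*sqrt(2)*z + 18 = (z - 3)^2*(z + 2)*(sqrt(2)*z/2 + 1)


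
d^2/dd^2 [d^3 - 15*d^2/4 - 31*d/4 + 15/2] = 6*d - 15/2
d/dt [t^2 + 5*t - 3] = 2*t + 5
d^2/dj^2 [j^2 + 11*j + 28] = 2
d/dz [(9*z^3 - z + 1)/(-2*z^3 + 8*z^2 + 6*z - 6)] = z*(18*z^3 + 26*z^2 - 37*z - 4)/(z^6 - 8*z^5 + 10*z^4 + 30*z^3 - 15*z^2 - 18*z + 9)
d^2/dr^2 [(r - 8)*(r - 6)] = 2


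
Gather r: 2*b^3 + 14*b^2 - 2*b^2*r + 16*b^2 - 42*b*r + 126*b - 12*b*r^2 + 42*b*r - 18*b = 2*b^3 - 2*b^2*r + 30*b^2 - 12*b*r^2 + 108*b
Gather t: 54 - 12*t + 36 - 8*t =90 - 20*t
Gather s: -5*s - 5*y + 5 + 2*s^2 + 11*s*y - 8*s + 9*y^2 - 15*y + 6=2*s^2 + s*(11*y - 13) + 9*y^2 - 20*y + 11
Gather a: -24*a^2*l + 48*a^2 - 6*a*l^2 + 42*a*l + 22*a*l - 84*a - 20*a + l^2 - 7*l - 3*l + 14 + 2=a^2*(48 - 24*l) + a*(-6*l^2 + 64*l - 104) + l^2 - 10*l + 16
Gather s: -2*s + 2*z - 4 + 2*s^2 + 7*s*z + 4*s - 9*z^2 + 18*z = 2*s^2 + s*(7*z + 2) - 9*z^2 + 20*z - 4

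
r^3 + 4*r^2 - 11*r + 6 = (r - 1)^2*(r + 6)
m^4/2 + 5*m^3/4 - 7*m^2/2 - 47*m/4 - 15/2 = (m - 3)*(m + 5/2)*(sqrt(2)*m/2 + sqrt(2)/2)*(sqrt(2)*m/2 + sqrt(2))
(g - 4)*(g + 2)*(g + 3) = g^3 + g^2 - 14*g - 24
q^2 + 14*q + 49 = (q + 7)^2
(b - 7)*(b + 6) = b^2 - b - 42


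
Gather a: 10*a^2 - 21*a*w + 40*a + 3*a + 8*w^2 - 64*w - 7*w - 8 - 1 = 10*a^2 + a*(43 - 21*w) + 8*w^2 - 71*w - 9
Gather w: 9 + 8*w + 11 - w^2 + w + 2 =-w^2 + 9*w + 22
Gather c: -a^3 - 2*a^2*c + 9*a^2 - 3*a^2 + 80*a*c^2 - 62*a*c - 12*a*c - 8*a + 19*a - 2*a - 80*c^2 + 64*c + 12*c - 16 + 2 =-a^3 + 6*a^2 + 9*a + c^2*(80*a - 80) + c*(-2*a^2 - 74*a + 76) - 14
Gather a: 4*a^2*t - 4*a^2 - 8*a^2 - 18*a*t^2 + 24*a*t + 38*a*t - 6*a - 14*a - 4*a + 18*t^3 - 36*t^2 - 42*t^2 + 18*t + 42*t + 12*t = a^2*(4*t - 12) + a*(-18*t^2 + 62*t - 24) + 18*t^3 - 78*t^2 + 72*t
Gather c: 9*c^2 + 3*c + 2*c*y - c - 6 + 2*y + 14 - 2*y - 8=9*c^2 + c*(2*y + 2)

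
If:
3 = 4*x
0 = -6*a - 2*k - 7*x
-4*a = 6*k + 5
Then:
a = -43/56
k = -9/28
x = 3/4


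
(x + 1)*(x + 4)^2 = x^3 + 9*x^2 + 24*x + 16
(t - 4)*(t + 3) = t^2 - t - 12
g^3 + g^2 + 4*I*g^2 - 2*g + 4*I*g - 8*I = (g - 1)*(g + 2)*(g + 4*I)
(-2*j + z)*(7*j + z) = -14*j^2 + 5*j*z + z^2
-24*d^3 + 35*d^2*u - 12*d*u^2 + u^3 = (-8*d + u)*(-3*d + u)*(-d + u)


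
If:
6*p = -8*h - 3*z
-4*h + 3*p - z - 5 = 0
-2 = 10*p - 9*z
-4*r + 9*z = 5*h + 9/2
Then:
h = -225/236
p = 44/59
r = 2295/944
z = 62/59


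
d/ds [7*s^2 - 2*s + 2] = 14*s - 2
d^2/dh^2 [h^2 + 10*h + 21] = 2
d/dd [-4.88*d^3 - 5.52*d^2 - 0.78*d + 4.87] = -14.64*d^2 - 11.04*d - 0.78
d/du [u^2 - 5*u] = 2*u - 5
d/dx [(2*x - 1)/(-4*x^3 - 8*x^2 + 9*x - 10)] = (16*x^3 + 4*x^2 - 16*x - 11)/(16*x^6 + 64*x^5 - 8*x^4 - 64*x^3 + 241*x^2 - 180*x + 100)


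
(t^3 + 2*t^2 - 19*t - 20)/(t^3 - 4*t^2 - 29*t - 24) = (t^2 + t - 20)/(t^2 - 5*t - 24)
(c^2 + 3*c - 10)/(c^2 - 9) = (c^2 + 3*c - 10)/(c^2 - 9)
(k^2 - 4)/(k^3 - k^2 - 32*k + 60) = (k + 2)/(k^2 + k - 30)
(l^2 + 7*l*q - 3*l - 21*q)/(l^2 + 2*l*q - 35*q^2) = (3 - l)/(-l + 5*q)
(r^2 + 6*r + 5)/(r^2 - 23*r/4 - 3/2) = 4*(r^2 + 6*r + 5)/(4*r^2 - 23*r - 6)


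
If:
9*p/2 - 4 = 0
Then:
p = 8/9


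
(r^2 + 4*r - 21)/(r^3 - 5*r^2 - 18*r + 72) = (r + 7)/(r^2 - 2*r - 24)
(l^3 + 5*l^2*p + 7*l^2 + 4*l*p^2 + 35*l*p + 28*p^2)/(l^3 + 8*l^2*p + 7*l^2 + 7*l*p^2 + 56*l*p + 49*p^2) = (l + 4*p)/(l + 7*p)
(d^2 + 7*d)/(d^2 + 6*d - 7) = d/(d - 1)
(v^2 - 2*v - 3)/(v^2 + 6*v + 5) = (v - 3)/(v + 5)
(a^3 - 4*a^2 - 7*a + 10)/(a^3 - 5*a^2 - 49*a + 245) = (a^2 + a - 2)/(a^2 - 49)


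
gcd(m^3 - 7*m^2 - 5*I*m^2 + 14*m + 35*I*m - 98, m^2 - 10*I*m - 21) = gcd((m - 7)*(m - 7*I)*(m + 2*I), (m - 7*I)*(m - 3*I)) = m - 7*I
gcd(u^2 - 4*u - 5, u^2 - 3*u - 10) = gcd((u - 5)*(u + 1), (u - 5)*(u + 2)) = u - 5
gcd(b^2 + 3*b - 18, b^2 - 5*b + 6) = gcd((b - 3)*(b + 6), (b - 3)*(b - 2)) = b - 3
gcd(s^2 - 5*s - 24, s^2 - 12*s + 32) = s - 8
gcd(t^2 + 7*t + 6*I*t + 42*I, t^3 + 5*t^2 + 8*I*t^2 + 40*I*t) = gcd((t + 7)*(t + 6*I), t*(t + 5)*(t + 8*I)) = 1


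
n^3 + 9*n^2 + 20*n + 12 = (n + 1)*(n + 2)*(n + 6)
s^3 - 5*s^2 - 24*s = s*(s - 8)*(s + 3)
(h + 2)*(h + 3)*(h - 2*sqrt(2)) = h^3 - 2*sqrt(2)*h^2 + 5*h^2 - 10*sqrt(2)*h + 6*h - 12*sqrt(2)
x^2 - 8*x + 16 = (x - 4)^2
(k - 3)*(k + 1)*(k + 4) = k^3 + 2*k^2 - 11*k - 12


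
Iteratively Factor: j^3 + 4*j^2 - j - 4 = (j + 1)*(j^2 + 3*j - 4) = (j + 1)*(j + 4)*(j - 1)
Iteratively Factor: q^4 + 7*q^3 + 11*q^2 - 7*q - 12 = (q + 1)*(q^3 + 6*q^2 + 5*q - 12) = (q + 1)*(q + 3)*(q^2 + 3*q - 4) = (q - 1)*(q + 1)*(q + 3)*(q + 4)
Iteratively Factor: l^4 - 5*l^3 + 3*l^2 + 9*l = (l - 3)*(l^3 - 2*l^2 - 3*l) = (l - 3)*(l + 1)*(l^2 - 3*l) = (l - 3)^2*(l + 1)*(l)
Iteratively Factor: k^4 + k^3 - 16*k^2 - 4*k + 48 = (k - 2)*(k^3 + 3*k^2 - 10*k - 24) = (k - 3)*(k - 2)*(k^2 + 6*k + 8) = (k - 3)*(k - 2)*(k + 2)*(k + 4)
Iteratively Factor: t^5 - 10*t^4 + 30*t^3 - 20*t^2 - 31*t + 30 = (t - 3)*(t^4 - 7*t^3 + 9*t^2 + 7*t - 10) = (t - 5)*(t - 3)*(t^3 - 2*t^2 - t + 2) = (t - 5)*(t - 3)*(t + 1)*(t^2 - 3*t + 2) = (t - 5)*(t - 3)*(t - 1)*(t + 1)*(t - 2)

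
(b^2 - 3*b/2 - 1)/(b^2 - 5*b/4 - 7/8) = 4*(b - 2)/(4*b - 7)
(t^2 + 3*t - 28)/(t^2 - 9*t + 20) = (t + 7)/(t - 5)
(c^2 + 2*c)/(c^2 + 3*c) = (c + 2)/(c + 3)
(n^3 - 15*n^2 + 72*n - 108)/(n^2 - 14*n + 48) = (n^2 - 9*n + 18)/(n - 8)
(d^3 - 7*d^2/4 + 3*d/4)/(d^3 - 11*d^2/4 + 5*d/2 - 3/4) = d/(d - 1)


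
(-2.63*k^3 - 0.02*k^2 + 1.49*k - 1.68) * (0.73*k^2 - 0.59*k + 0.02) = -1.9199*k^5 + 1.5371*k^4 + 1.0469*k^3 - 2.1059*k^2 + 1.021*k - 0.0336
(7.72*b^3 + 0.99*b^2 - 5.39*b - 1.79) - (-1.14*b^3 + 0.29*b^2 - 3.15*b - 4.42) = 8.86*b^3 + 0.7*b^2 - 2.24*b + 2.63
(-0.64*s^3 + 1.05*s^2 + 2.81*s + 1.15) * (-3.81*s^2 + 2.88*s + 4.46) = 2.4384*s^5 - 5.8437*s^4 - 10.5365*s^3 + 8.3943*s^2 + 15.8446*s + 5.129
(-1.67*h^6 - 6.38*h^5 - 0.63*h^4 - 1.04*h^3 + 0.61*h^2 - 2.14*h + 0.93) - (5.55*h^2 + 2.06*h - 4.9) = -1.67*h^6 - 6.38*h^5 - 0.63*h^4 - 1.04*h^3 - 4.94*h^2 - 4.2*h + 5.83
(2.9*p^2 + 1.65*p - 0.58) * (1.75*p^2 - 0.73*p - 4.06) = 5.075*p^4 + 0.7705*p^3 - 13.9935*p^2 - 6.2756*p + 2.3548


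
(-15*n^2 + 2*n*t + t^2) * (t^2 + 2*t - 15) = -15*n^2*t^2 - 30*n^2*t + 225*n^2 + 2*n*t^3 + 4*n*t^2 - 30*n*t + t^4 + 2*t^3 - 15*t^2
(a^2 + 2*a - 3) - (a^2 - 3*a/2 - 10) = 7*a/2 + 7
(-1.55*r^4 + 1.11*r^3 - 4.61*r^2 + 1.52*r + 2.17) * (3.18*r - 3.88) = -4.929*r^5 + 9.5438*r^4 - 18.9666*r^3 + 22.7204*r^2 + 1.003*r - 8.4196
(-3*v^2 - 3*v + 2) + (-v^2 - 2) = -4*v^2 - 3*v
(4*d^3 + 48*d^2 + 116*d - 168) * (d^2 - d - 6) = 4*d^5 + 44*d^4 + 44*d^3 - 572*d^2 - 528*d + 1008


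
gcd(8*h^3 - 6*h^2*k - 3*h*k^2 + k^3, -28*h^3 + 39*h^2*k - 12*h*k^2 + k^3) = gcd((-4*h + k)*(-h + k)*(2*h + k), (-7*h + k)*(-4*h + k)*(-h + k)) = 4*h^2 - 5*h*k + k^2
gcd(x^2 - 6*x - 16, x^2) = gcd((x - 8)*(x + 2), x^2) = 1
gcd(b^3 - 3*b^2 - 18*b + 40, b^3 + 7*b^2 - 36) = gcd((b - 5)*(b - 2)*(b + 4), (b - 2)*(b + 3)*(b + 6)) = b - 2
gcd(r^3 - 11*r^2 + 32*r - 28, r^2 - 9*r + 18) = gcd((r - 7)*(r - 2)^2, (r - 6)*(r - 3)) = 1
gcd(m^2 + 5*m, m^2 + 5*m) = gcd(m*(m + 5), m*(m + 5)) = m^2 + 5*m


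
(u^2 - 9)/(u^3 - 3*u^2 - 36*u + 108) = (u + 3)/(u^2 - 36)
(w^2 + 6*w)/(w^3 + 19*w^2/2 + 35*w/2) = 2*(w + 6)/(2*w^2 + 19*w + 35)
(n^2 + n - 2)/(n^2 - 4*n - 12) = (n - 1)/(n - 6)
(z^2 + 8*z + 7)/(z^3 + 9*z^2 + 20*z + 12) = (z + 7)/(z^2 + 8*z + 12)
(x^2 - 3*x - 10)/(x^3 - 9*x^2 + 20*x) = (x + 2)/(x*(x - 4))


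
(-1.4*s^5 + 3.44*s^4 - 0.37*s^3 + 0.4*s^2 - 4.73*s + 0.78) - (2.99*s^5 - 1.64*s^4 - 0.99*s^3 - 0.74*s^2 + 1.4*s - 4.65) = -4.39*s^5 + 5.08*s^4 + 0.62*s^3 + 1.14*s^2 - 6.13*s + 5.43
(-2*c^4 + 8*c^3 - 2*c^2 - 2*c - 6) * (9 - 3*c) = 6*c^5 - 42*c^4 + 78*c^3 - 12*c^2 - 54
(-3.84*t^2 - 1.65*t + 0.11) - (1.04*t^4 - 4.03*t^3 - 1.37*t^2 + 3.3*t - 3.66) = -1.04*t^4 + 4.03*t^3 - 2.47*t^2 - 4.95*t + 3.77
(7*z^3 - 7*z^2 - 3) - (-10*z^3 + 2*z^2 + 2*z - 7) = 17*z^3 - 9*z^2 - 2*z + 4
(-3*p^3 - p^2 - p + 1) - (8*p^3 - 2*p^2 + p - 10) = -11*p^3 + p^2 - 2*p + 11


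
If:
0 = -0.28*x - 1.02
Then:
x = -3.64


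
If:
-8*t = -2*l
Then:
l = 4*t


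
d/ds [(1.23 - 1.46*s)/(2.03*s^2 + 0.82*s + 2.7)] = (2.9638*s^2 - 4.9938*s - 4.9506)/(4.1209*s^4 + 3.3292*s^3 + 11.6344*s^2 + 4.428*s + 7.29)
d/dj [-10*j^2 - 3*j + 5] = -20*j - 3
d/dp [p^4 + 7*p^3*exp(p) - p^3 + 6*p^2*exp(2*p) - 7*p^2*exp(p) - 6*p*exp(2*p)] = 7*p^3*exp(p) + 4*p^3 + 12*p^2*exp(2*p) + 14*p^2*exp(p) - 3*p^2 - 14*p*exp(p) - 6*exp(2*p)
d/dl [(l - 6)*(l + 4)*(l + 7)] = 3*l^2 + 10*l - 38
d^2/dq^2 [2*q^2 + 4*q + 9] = 4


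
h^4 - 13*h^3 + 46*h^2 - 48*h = h*(h - 8)*(h - 3)*(h - 2)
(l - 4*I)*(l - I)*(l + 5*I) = l^3 + 21*l - 20*I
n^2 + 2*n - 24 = (n - 4)*(n + 6)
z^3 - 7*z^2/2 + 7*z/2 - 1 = (z - 2)*(z - 1)*(z - 1/2)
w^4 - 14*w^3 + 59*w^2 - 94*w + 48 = (w - 8)*(w - 3)*(w - 2)*(w - 1)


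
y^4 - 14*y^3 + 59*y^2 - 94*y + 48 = (y - 8)*(y - 3)*(y - 2)*(y - 1)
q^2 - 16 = (q - 4)*(q + 4)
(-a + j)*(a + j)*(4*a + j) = -4*a^3 - a^2*j + 4*a*j^2 + j^3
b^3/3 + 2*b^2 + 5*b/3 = b*(b/3 + 1/3)*(b + 5)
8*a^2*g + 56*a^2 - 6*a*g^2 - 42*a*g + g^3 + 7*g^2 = (-4*a + g)*(-2*a + g)*(g + 7)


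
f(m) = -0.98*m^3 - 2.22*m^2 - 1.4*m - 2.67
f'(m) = -2.94*m^2 - 4.44*m - 1.4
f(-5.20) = 82.38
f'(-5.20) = -57.81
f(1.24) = -9.69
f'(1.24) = -11.43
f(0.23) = -3.12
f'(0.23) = -2.58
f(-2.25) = 0.40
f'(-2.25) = -6.29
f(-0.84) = -2.48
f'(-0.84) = 0.26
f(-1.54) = -2.20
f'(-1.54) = -1.53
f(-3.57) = 18.62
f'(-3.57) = -23.02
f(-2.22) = 0.22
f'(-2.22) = -6.03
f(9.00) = -909.51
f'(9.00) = -279.50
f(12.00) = -2032.59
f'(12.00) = -478.04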